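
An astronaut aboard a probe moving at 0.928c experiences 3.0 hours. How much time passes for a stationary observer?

Proper time Δt₀ = 3.0 hours
γ = 1/√(1 - 0.928²) = 2.684
Δt = γΔt₀ = 2.684 × 3.0 = 8.052 hours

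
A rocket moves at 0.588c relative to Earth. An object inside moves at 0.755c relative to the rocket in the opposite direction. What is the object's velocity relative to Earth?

Object's velocity in rocket frame is u' = -0.755c
u = (u' + v)/(1 + u'v/c²) = (v - 0.755)/(1 - 0.755·v/c²)
Numerator: 0.588 - 0.755 = -0.167
Denominator: 1 - 0.44394 = 0.55606
u = -0.167/0.55606 = -0.3003c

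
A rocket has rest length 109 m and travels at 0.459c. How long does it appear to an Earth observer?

Proper length L₀ = 109 m
γ = 1/√(1 - 0.459²) = 1.1256
L = L₀/γ = 109/1.1256 = 96.84 m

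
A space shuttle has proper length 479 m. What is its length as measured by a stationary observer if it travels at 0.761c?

Proper length L₀ = 479 m
γ = 1/√(1 - 0.761²) = 1.541
L = L₀/γ = 479/1.541 = 310.8 m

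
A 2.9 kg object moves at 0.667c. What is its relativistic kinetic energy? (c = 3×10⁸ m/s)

γ = 1/√(1 - 0.667²) = 1.3422
γ - 1 = 0.3422
KE = (γ-1)mc² = 0.3422 × 2.9 × (3×10⁸)² = 8.931×10¹⁶ J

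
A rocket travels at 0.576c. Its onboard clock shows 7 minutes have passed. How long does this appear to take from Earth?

Proper time Δt₀ = 7 minutes
γ = 1/√(1 - 0.576²) = 1.2233
Δt = γΔt₀ = 1.2233 × 7 = 8.563 minutes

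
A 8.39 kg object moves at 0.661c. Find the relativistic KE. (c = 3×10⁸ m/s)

γ = 1/√(1 - 0.661²) = 1.33265
γ - 1 = 0.33265
KE = (γ-1)mc² = 0.33265 × 8.39 × (3×10⁸)² = 2.512×10¹⁷ J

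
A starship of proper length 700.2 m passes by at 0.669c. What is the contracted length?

Proper length L₀ = 700.2 m
γ = 1/√(1 - 0.669²) = 1.3454
L = L₀/γ = 700.2/1.3454 = 520.4 m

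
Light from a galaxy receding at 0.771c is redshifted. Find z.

β = 0.771
(1+β)/(1-β) = 1.771/0.229 = 7.734
√(7.734) = 2.781
z = 2.781 - 1 = 1.781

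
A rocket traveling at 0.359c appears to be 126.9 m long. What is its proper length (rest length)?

Contracted length L = 126.9 m
γ = 1/√(1 - 0.359²) = 1.0714
L₀ = γL = 1.0714 × 126.9 = 136.0 m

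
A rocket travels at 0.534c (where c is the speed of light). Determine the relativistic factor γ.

v/c = 0.534, so (v/c)² = 0.285156
1 - (v/c)² = 0.714844
γ = 1/√(0.714844) = 1.183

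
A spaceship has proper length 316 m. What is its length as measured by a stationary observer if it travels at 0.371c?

Proper length L₀ = 316 m
γ = 1/√(1 - 0.371²) = 1.077
L = L₀/γ = 316/1.077 = 293.4 m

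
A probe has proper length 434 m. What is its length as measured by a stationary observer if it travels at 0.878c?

Proper length L₀ = 434 m
γ = 1/√(1 - 0.878²) = 2.0892
L = L₀/γ = 434/2.0892 = 207.7 m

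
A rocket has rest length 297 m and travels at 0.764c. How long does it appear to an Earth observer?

Proper length L₀ = 297 m
γ = 1/√(1 - 0.764²) = 1.550
L = L₀/γ = 297/1.550 = 191.6 m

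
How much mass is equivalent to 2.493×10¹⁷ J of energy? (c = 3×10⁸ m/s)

From E = mc², we get m = E/c²
c² = (3×10⁸)² = 9×10¹⁶ m²/s²
m = 2.493×10¹⁷ / 9×10¹⁶ = 2.770 kg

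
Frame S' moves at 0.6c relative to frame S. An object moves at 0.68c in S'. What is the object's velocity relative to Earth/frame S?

u = (u' + v)/(1 + u'v/c²)
Numerator: 0.68 + 0.6 = 1.28
Denominator: 1 + 0.408 = 1.408
u = 1.28/1.408 = 0.9091c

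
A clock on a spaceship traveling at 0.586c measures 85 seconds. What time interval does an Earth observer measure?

Proper time Δt₀ = 85 seconds
γ = 1/√(1 - 0.586²) = 1.234
Δt = γΔt₀ = 1.234 × 85 = 104.9 seconds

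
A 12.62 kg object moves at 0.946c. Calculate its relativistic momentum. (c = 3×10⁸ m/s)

γ = 1/√(1 - 0.946²) = 3.085
v = 0.946 × 3×10⁸ = 2.838×10⁸ m/s
p = γmv = 3.085 × 12.62 × 2.838×10⁸ = 1.105×10¹⁰ kg·m/s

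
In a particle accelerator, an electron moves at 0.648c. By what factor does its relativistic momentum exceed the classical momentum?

p_rel = γmv, p_class = mv
Ratio = γ = 1/√(1 - 0.648²)
= 1/√(0.580096) = 1.313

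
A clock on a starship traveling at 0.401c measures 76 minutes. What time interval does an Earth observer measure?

Proper time Δt₀ = 76 minutes
γ = 1/√(1 - 0.401²) = 1.0916
Δt = γΔt₀ = 1.0916 × 76 = 82.96 minutes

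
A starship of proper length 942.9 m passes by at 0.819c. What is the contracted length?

Proper length L₀ = 942.9 m
γ = 1/√(1 - 0.819²) = 1.743
L = L₀/γ = 942.9/1.743 = 541.0 m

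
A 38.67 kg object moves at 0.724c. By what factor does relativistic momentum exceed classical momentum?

p_rel = γmv, p_class = mv
Ratio = γ = 1/√(1 - 0.724²) = 1.450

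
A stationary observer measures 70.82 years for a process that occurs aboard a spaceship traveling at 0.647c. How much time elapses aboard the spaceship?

Dilated time Δt = 70.82 years
γ = 1/√(1 - 0.647²) = 1.3115
Δt₀ = Δt/γ = 70.82/1.3115 = 54.00 years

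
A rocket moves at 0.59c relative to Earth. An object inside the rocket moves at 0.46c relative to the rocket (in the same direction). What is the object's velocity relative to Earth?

u = (u' + v)/(1 + u'v/c²)
Numerator: 0.46 + 0.59 = 1.05
Denominator: 1 + 0.2714 = 1.2714
u = 1.05/1.2714 = 0.8259c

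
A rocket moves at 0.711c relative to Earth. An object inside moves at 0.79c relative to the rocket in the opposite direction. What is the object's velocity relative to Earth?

Object's velocity in rocket frame is u' = -0.79c
u = (u' + v)/(1 + u'v/c²) = (v - 0.79)/(1 - 0.79·v/c²)
Numerator: 0.711 - 0.79 = -0.079
Denominator: 1 - 0.56169 = 0.43831
u = -0.079/0.43831 = -0.1802c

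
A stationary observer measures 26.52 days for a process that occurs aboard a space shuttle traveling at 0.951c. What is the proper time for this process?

Dilated time Δt = 26.52 days
γ = 1/√(1 - 0.951²) = 3.234
Δt₀ = Δt/γ = 26.52/3.234 = 8.200 days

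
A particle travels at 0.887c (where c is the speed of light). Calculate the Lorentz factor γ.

v/c = 0.887, so (v/c)² = 0.786769
1 - (v/c)² = 0.213231
γ = 1/√(0.213231) = 2.166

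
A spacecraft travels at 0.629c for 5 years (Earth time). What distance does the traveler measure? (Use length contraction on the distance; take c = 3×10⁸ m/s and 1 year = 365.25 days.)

Earth distance: d = v × t = 0.629c × 5 yr = 2.977×10¹⁶ m
γ = 1.286
d' = d/γ = 2.977×10¹⁶/1.286 = 2.315×10¹⁶ m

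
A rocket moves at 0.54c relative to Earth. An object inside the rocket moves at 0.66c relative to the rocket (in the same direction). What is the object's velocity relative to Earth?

u = (u' + v)/(1 + u'v/c²)
Numerator: 0.66 + 0.54 = 1.2
Denominator: 1 + 0.3564 = 1.3564
u = 1.2/1.3564 = 0.8847c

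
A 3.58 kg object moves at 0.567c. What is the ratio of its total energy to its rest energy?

E = γmc², E₀ = mc²
E/E₀ = γ = 1/√(1 - 0.567²) = 1.214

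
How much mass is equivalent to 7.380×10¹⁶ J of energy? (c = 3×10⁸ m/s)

From E = mc², we get m = E/c²
c² = (3×10⁸)² = 9×10¹⁶ m²/s²
m = 7.380×10¹⁶ / 9×10¹⁶ = 0.8200 kg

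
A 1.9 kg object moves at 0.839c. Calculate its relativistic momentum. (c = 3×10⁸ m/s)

γ = 1/√(1 - 0.839²) = 1.8378
v = 0.839 × 3×10⁸ = 2.517×10⁸ m/s
p = γmv = 1.8378 × 1.9 × 2.517×10⁸ = 8.789×10⁸ kg·m/s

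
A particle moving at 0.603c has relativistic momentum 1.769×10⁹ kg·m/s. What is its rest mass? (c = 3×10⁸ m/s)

γ = 1/√(1 - 0.603²) = 1.2535
v = 0.603 × 3×10⁸ = 1.809×10⁸ m/s
m = p/(γv) = 1.769×10⁹/(1.2535 × 1.809×10⁸) = 7.801 kg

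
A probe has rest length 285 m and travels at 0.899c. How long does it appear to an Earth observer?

Proper length L₀ = 285 m
γ = 1/√(1 - 0.899²) = 2.283
L = L₀/γ = 285/2.283 = 124.8 m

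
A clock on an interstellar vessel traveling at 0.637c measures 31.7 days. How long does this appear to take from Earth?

Proper time Δt₀ = 31.7 days
γ = 1/√(1 - 0.637²) = 1.2972
Δt = γΔt₀ = 1.2972 × 31.7 = 41.12 days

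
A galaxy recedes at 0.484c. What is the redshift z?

β = 0.484
(1+β)/(1-β) = 1.484/0.516 = 2.876
√(2.876) = 1.6959
z = 1.6959 - 1 = 0.6959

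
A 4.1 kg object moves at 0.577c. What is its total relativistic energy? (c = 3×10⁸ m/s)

γ = 1/√(1 - 0.577²) = 1.2244
mc² = 4.1 × (3×10⁸)² = 3.690×10¹⁷ J
E = γmc² = 1.2244 × 3.690×10¹⁷ = 4.518×10¹⁷ J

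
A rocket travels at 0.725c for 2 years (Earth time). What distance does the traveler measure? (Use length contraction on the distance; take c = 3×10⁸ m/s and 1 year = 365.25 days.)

Earth distance: d = v × t = 0.725c × 2 yr = 1.3728×10¹⁶ m
γ = 1.4519
d' = d/γ = 1.3728×10¹⁶/1.4519 = 9.455×10¹⁵ m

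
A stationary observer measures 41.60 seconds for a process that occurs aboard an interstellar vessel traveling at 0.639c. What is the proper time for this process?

Dilated time Δt = 41.60 seconds
γ = 1/√(1 - 0.639²) = 1.300
Δt₀ = Δt/γ = 41.60/1.300 = 32.00 seconds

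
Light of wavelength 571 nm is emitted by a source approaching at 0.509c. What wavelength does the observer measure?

β = 0.509
Wavelength Doppler factor = √(0.491/1.509) = √(0.3254) = 0.5704
λ_obs = 571 × 0.5704 = 325.7 nm (blueshift)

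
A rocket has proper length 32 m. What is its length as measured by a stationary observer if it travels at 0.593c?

Proper length L₀ = 32 m
γ = 1/√(1 - 0.593²) = 1.2419
L = L₀/γ = 32/1.2419 = 25.77 m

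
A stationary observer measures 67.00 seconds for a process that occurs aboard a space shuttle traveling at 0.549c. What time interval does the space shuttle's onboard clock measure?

Dilated time Δt = 67.00 seconds
γ = 1/√(1 - 0.549²) = 1.1964
Δt₀ = Δt/γ = 67.00/1.1964 = 56.00 seconds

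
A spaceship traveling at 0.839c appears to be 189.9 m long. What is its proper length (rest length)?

Contracted length L = 189.9 m
γ = 1/√(1 - 0.839²) = 1.838
L₀ = γL = 1.838 × 189.9 = 349.0 m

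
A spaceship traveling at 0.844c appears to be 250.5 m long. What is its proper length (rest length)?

Contracted length L = 250.5 m
γ = 1/√(1 - 0.844²) = 1.8645
L₀ = γL = 1.8645 × 250.5 = 467.1 m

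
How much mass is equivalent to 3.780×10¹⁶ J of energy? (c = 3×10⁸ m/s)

From E = mc², we get m = E/c²
c² = (3×10⁸)² = 9×10¹⁶ m²/s²
m = 3.780×10¹⁶ / 9×10¹⁶ = 0.4200 kg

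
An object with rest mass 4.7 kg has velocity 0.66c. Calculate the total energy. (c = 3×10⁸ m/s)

γ = 1/√(1 - 0.66²) = 1.331
mc² = 4.7 × (3×10⁸)² = 4.230×10¹⁷ J
E = γmc² = 1.331 × 4.230×10¹⁷ = 5.630×10¹⁷ J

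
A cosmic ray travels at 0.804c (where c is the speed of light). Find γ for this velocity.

v/c = 0.804, so (v/c)² = 0.646416
1 - (v/c)² = 0.353584
γ = 1/√(0.353584) = 1.682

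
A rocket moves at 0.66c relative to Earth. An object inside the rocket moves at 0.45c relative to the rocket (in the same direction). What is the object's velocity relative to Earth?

u = (u' + v)/(1 + u'v/c²)
Numerator: 0.45 + 0.66 = 1.11
Denominator: 1 + 0.297 = 1.297
u = 1.11/1.297 = 0.8558c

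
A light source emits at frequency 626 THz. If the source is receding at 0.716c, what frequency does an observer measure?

β = v/c = 0.716
(1-β)/(1+β) = 0.284/1.716 = 0.1655
Doppler factor = √(0.1655) = 0.4068
f_obs = 626 × 0.4068 = 254.7 THz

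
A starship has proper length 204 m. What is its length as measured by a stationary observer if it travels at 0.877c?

Proper length L₀ = 204 m
γ = 1/√(1 - 0.877²) = 2.0812
L = L₀/γ = 204/2.0812 = 98.02 m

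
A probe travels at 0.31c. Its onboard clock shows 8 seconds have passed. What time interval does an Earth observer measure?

Proper time Δt₀ = 8 seconds
γ = 1/√(1 - 0.31²) = 1.05182
Δt = γΔt₀ = 1.05182 × 8 = 8.415 seconds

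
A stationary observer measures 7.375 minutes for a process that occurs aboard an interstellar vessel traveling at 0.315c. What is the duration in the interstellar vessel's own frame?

Dilated time Δt = 7.375 minutes
γ = 1/√(1 - 0.315²) = 1.0536
Δt₀ = Δt/γ = 7.375/1.0536 = 7.000 minutes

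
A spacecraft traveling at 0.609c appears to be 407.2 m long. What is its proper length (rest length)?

Contracted length L = 407.2 m
γ = 1/√(1 - 0.609²) = 1.2608
L₀ = γL = 1.2608 × 407.2 = 513.4 m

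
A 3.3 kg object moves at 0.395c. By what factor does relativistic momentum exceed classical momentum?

p_rel = γmv, p_class = mv
Ratio = γ = 1/√(1 - 0.395²) = 1.089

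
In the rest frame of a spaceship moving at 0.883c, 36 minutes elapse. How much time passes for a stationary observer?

Proper time Δt₀ = 36 minutes
γ = 1/√(1 - 0.883²) = 2.1305
Δt = γΔt₀ = 2.1305 × 36 = 76.70 minutes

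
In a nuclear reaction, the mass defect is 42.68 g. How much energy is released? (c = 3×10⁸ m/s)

Convert mass defect: Δm = 42.68 g = 0.04268 kg
E = Δm·c² = 0.04268 × (3×10⁸)²
= 0.04268 × 9×10¹⁶ = 3.841×10¹⁵ J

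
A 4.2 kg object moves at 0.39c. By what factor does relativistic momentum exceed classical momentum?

p_rel = γmv, p_class = mv
Ratio = γ = 1/√(1 - 0.39²) = 1.086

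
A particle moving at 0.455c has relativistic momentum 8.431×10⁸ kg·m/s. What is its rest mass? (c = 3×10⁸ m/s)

γ = 1/√(1 - 0.455²) = 1.123
v = 0.455 × 3×10⁸ = 1.365×10⁸ m/s
m = p/(γv) = 8.431×10⁸/(1.123 × 1.365×10⁸) = 5.500 kg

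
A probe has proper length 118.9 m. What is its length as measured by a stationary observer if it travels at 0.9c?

Proper length L₀ = 118.9 m
γ = 1/√(1 - 0.9²) = 2.294
L = L₀/γ = 118.9/2.294 = 51.83 m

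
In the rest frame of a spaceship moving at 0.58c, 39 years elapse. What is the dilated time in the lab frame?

Proper time Δt₀ = 39 years
γ = 1/√(1 - 0.58²) = 1.2276
Δt = γΔt₀ = 1.2276 × 39 = 47.88 years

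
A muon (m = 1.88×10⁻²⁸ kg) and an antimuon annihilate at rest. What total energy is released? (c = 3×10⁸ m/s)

Both particles have the same rest mass, so total mass = 2m
E = 2m·c² = 2 × 1.88×10⁻²⁸ × (3×10⁸)²
= 2 × 1.88×10⁻²⁸ × 9×10¹⁶
= 3.384×10⁻¹¹ J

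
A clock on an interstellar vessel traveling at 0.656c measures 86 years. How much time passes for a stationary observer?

Proper time Δt₀ = 86 years
γ = 1/√(1 - 0.656²) = 1.3249
Δt = γΔt₀ = 1.3249 × 86 = 113.9 years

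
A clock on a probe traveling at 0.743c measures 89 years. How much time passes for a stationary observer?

Proper time Δt₀ = 89 years
γ = 1/√(1 - 0.743²) = 1.494
Δt = γΔt₀ = 1.494 × 89 = 133.0 years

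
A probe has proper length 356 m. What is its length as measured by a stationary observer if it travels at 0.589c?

Proper length L₀ = 356 m
γ = 1/√(1 - 0.589²) = 1.2374
L = L₀/γ = 356/1.2374 = 287.7 m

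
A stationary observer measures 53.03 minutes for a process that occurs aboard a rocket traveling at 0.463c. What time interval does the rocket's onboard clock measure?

Dilated time Δt = 53.03 minutes
γ = 1/√(1 - 0.463²) = 1.1282
Δt₀ = Δt/γ = 53.03/1.1282 = 47.00 minutes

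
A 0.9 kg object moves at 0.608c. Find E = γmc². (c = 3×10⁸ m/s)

γ = 1/√(1 - 0.608²) = 1.2595
mc² = 0.9 × (3×10⁸)² = 8.100×10¹⁶ J
E = γmc² = 1.2595 × 8.100×10¹⁶ = 1.020×10¹⁷ J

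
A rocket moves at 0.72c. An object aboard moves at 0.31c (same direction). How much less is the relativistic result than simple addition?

Classical: u' + v = 0.31 + 0.72 = 1.03c
Relativistic: u = (0.31 + 0.72)/(1 + 0.2232) = 1.03/1.2232 = 0.8421c
Difference: 1.03 - 0.8421 = 0.1879c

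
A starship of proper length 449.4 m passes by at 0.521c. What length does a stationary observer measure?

Proper length L₀ = 449.4 m
γ = 1/√(1 - 0.521²) = 1.1716
L = L₀/γ = 449.4/1.1716 = 383.6 m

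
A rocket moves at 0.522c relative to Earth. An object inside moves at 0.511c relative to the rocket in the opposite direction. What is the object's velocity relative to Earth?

Object's velocity in rocket frame is u' = -0.511c
u = (u' + v)/(1 + u'v/c²) = (v - 0.511)/(1 - 0.511·v/c²)
Numerator: 0.522 - 0.511 = 0.011
Denominator: 1 - 0.266742 = 0.733258
u = 0.011/0.733258 = 0.01500c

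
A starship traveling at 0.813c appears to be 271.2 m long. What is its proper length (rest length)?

Contracted length L = 271.2 m
γ = 1/√(1 - 0.813²) = 1.7174
L₀ = γL = 1.7174 × 271.2 = 465.8 m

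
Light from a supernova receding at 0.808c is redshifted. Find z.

β = 0.808
(1+β)/(1-β) = 1.808/0.192 = 9.417
√(9.417) = 3.069
z = 3.069 - 1 = 2.069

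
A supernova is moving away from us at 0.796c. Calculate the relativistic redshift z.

β = 0.796
(1+β)/(1-β) = 1.796/0.204 = 8.804
√(8.804) = 2.967
z = 2.967 - 1 = 1.967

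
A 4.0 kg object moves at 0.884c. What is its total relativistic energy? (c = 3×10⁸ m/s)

γ = 1/√(1 - 0.884²) = 2.1391
mc² = 4.0 × (3×10⁸)² = 3.600×10¹⁷ J
E = γmc² = 2.1391 × 3.600×10¹⁷ = 7.701×10¹⁷ J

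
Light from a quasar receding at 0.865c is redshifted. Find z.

β = 0.865
(1+β)/(1-β) = 1.865/0.135 = 13.815
√(13.815) = 3.717
z = 3.717 - 1 = 2.717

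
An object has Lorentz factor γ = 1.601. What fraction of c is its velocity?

From γ = 1/√(1 - v²/c²):
1/γ² = 1/1.601² = 0.39014
v²/c² = 1 - 0.39014 = 0.60986
v/c = √(0.60986) = 0.7809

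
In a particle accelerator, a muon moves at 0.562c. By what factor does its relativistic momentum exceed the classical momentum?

p_rel = γmv, p_class = mv
Ratio = γ = 1/√(1 - 0.562²)
= 1/√(0.684156) = 1.209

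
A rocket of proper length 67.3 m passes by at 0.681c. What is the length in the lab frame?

Proper length L₀ = 67.3 m
γ = 1/√(1 - 0.681²) = 1.3656
L = L₀/γ = 67.3/1.3656 = 49.28 m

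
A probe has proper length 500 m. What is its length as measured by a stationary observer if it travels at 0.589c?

Proper length L₀ = 500 m
γ = 1/√(1 - 0.589²) = 1.2374
L = L₀/γ = 500/1.2374 = 404.1 m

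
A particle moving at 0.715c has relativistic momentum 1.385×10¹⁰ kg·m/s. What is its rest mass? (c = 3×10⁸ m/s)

γ = 1/√(1 - 0.715²) = 1.4304
v = 0.715 × 3×10⁸ = 2.145×10⁸ m/s
m = p/(γv) = 1.385×10¹⁰/(1.4304 × 2.145×10⁸) = 45.14 kg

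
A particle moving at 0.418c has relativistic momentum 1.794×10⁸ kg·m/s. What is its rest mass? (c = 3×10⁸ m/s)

γ = 1/√(1 - 0.418²) = 1.1008
v = 0.418 × 3×10⁸ = 1.254×10⁸ m/s
m = p/(γv) = 1.794×10⁸/(1.1008 × 1.254×10⁸) = 1.300 kg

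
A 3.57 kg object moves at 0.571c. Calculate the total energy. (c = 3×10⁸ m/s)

γ = 1/√(1 - 0.571²) = 1.2181
mc² = 3.57 × (3×10⁸)² = 3.213×10¹⁷ J
E = γmc² = 1.2181 × 3.213×10¹⁷ = 3.914×10¹⁷ J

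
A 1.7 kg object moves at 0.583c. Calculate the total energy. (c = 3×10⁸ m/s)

γ = 1/√(1 - 0.583²) = 1.231
mc² = 1.7 × (3×10⁸)² = 1.530×10¹⁷ J
E = γmc² = 1.231 × 1.530×10¹⁷ = 1.883×10¹⁷ J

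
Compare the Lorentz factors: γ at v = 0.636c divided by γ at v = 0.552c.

γ₁ = 1/√(1 - 0.636²) = 1.296
γ₂ = 1/√(1 - 0.552²) = 1.199
γ₁/γ₂ = 1.296/1.199 = 1.081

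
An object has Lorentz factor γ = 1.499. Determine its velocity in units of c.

From γ = 1/√(1 - v²/c²):
1/γ² = 1/1.499² = 0.4450
v²/c² = 1 - 0.4450 = 0.5550
v/c = √(0.5550) = 0.7450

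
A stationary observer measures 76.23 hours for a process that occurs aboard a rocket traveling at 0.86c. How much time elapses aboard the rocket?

Dilated time Δt = 76.23 hours
γ = 1/√(1 - 0.86²) = 1.9597
Δt₀ = Δt/γ = 76.23/1.9597 = 38.90 hours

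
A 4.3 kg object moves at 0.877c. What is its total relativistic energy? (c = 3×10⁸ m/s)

γ = 1/√(1 - 0.877²) = 2.0812
mc² = 4.3 × (3×10⁸)² = 3.870×10¹⁷ J
E = γmc² = 2.0812 × 3.870×10¹⁷ = 8.054×10¹⁷ J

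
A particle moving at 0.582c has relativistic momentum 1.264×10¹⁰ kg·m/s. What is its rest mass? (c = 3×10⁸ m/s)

γ = 1/√(1 - 0.582²) = 1.2297
v = 0.582 × 3×10⁸ = 1.746×10⁸ m/s
m = p/(γv) = 1.264×10¹⁰/(1.2297 × 1.746×10⁸) = 58.87 kg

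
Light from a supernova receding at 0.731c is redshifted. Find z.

β = 0.731
(1+β)/(1-β) = 1.731/0.269 = 6.435
√(6.435) = 2.537
z = 2.537 - 1 = 1.537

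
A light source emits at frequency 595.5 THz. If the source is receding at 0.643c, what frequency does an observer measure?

β = v/c = 0.643
(1-β)/(1+β) = 0.357/1.643 = 0.21729
Doppler factor = √(0.21729) = 0.4661
f_obs = 595.5 × 0.4661 = 277.6 THz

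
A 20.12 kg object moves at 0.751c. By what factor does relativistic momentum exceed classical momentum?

p_rel = γmv, p_class = mv
Ratio = γ = 1/√(1 - 0.751²) = 1.514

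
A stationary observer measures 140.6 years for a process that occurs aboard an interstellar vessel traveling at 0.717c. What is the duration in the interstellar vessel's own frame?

Dilated time Δt = 140.6 years
γ = 1/√(1 - 0.717²) = 1.4346
Δt₀ = Δt/γ = 140.6/1.4346 = 98.01 years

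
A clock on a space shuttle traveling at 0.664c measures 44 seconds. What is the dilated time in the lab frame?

Proper time Δt₀ = 44 seconds
γ = 1/√(1 - 0.664²) = 1.33738
Δt = γΔt₀ = 1.33738 × 44 = 58.84 seconds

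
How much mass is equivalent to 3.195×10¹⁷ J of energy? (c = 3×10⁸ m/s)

From E = mc², we get m = E/c²
c² = (3×10⁸)² = 9×10¹⁶ m²/s²
m = 3.195×10¹⁷ / 9×10¹⁶ = 3.550 kg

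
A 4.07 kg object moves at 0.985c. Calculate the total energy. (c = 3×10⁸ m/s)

γ = 1/√(1 - 0.985²) = 5.795
mc² = 4.07 × (3×10⁸)² = 3.663×10¹⁷ J
E = γmc² = 5.795 × 3.663×10¹⁷ = 2.123×10¹⁸ J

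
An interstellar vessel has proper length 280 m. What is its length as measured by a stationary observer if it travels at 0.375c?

Proper length L₀ = 280 m
γ = 1/√(1 - 0.375²) = 1.0787
L = L₀/γ = 280/1.0787 = 259.6 m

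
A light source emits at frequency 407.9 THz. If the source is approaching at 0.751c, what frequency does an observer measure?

β = v/c = 0.751
(1+β)/(1-β) = 1.751/0.249 = 7.032
Doppler factor = √(7.032) = 2.652
f_obs = 407.9 × 2.652 = 1082 THz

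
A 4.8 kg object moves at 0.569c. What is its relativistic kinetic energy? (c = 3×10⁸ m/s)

γ = 1/√(1 - 0.569²) = 1.21605
γ - 1 = 0.21605
KE = (γ-1)mc² = 0.21605 × 4.8 × (3×10⁸)² = 9.333×10¹⁶ J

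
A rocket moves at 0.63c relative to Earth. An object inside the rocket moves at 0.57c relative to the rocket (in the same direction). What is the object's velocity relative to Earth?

u = (u' + v)/(1 + u'v/c²)
Numerator: 0.57 + 0.63 = 1.2
Denominator: 1 + 0.3591 = 1.3591
u = 1.2/1.3591 = 0.8829c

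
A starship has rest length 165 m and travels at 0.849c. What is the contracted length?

Proper length L₀ = 165 m
γ = 1/√(1 - 0.849²) = 1.89253
L = L₀/γ = 165/1.89253 = 87.18 m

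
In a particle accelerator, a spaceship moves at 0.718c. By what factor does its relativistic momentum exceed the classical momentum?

p_rel = γmv, p_class = mv
Ratio = γ = 1/√(1 - 0.718²)
= 1/√(0.484476) = 1.437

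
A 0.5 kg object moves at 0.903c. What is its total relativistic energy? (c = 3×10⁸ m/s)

γ = 1/√(1 - 0.903²) = 2.3275
mc² = 0.5 × (3×10⁸)² = 4.500×10¹⁶ J
E = γmc² = 2.3275 × 4.500×10¹⁶ = 1.047×10¹⁷ J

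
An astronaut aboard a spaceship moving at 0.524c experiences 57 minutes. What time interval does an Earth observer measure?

Proper time Δt₀ = 57 minutes
γ = 1/√(1 - 0.524²) = 1.174
Δt = γΔt₀ = 1.174 × 57 = 66.92 minutes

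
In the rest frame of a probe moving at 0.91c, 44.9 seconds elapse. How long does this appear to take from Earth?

Proper time Δt₀ = 44.9 seconds
γ = 1/√(1 - 0.91²) = 2.412
Δt = γΔt₀ = 2.412 × 44.9 = 108.3 seconds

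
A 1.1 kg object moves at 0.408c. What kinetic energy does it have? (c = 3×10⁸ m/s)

γ = 1/√(1 - 0.408²) = 1.09531
γ - 1 = 0.09531
KE = (γ-1)mc² = 0.09531 × 1.1 × (3×10⁸)² = 9.436×10¹⁵ J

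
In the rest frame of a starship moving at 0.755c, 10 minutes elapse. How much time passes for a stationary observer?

Proper time Δt₀ = 10 minutes
γ = 1/√(1 - 0.755²) = 1.525
Δt = γΔt₀ = 1.525 × 10 = 15.25 minutes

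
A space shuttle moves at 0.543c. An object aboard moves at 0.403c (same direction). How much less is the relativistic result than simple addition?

Classical: u' + v = 0.403 + 0.543 = 0.946c
Relativistic: u = (0.403 + 0.543)/(1 + 0.218829) = 0.946/1.218829 = 0.7762c
Difference: 0.946 - 0.7762 = 0.1698c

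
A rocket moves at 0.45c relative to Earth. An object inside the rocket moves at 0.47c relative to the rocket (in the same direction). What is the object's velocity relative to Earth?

u = (u' + v)/(1 + u'v/c²)
Numerator: 0.47 + 0.45 = 0.92
Denominator: 1 + 0.2115 = 1.2115
u = 0.92/1.2115 = 0.7594c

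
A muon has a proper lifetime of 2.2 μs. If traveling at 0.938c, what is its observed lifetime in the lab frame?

Proper lifetime τ₀ = 2.2 μs
γ = 1/√(1 - 0.938²) = 2.885
τ = γτ₀ = 2.885 × 2.2 μs = 6.347 μs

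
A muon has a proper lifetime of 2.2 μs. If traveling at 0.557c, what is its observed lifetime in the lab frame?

Proper lifetime τ₀ = 2.2 μs
γ = 1/√(1 - 0.557²) = 1.204
τ = γτ₀ = 1.204 × 2.2 μs = 2.649 μs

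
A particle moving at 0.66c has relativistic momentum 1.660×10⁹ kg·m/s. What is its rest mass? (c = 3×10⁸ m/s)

γ = 1/√(1 - 0.66²) = 1.3311
v = 0.66 × 3×10⁸ = 1.980×10⁸ m/s
m = p/(γv) = 1.660×10⁹/(1.3311 × 1.980×10⁸) = 6.298 kg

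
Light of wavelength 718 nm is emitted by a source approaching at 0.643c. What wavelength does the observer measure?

β = 0.643
Wavelength Doppler factor = √(0.357/1.643) = √(0.21729) = 0.4661
λ_obs = 718 × 0.4661 = 334.7 nm (blueshift)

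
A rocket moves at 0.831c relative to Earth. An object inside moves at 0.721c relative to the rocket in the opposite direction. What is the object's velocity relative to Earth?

Object's velocity in rocket frame is u' = -0.721c
u = (u' + v)/(1 + u'v/c²) = (v - 0.721)/(1 - 0.721·v/c²)
Numerator: 0.831 - 0.721 = 0.11
Denominator: 1 - 0.599151 = 0.400849
u = 0.11/0.400849 = 0.2744c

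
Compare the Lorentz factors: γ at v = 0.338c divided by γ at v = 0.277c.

γ₁ = 1/√(1 - 0.338²) = 1.063
γ₂ = 1/√(1 - 0.277²) = 1.041
γ₁/γ₂ = 1.063/1.041 = 1.021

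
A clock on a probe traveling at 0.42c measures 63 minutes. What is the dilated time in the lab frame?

Proper time Δt₀ = 63 minutes
γ = 1/√(1 - 0.42²) = 1.1019
Δt = γΔt₀ = 1.1019 × 63 = 69.42 minutes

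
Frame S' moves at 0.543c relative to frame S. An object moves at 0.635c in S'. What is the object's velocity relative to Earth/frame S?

u = (u' + v)/(1 + u'v/c²)
Numerator: 0.635 + 0.543 = 1.178
Denominator: 1 + 0.344805 = 1.344805
u = 1.178/1.344805 = 0.8760c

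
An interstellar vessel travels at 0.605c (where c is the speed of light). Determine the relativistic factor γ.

v/c = 0.605, so (v/c)² = 0.366025
1 - (v/c)² = 0.633975
γ = 1/√(0.633975) = 1.256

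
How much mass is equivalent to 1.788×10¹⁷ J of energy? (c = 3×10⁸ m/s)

From E = mc², we get m = E/c²
c² = (3×10⁸)² = 9×10¹⁶ m²/s²
m = 1.788×10¹⁷ / 9×10¹⁶ = 1.987 kg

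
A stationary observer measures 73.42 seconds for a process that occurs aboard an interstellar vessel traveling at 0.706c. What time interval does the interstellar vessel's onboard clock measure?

Dilated time Δt = 73.42 seconds
γ = 1/√(1 - 0.706²) = 1.412
Δt₀ = Δt/γ = 73.42/1.412 = 52.00 seconds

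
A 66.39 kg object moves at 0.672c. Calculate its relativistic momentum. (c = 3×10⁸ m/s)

γ = 1/√(1 - 0.672²) = 1.350
v = 0.672 × 3×10⁸ = 2.016×10⁸ m/s
p = γmv = 1.350 × 66.39 × 2.016×10⁸ = 1.807×10¹⁰ kg·m/s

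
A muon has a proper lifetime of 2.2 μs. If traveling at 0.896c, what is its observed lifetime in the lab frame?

Proper lifetime τ₀ = 2.2 μs
γ = 1/√(1 - 0.896²) = 2.252
τ = γτ₀ = 2.252 × 2.2 μs = 4.954 μs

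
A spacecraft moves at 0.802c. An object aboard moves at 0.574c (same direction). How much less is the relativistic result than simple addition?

Classical: u' + v = 0.574 + 0.802 = 1.376c
Relativistic: u = (0.574 + 0.802)/(1 + 0.460348) = 1.376/1.460348 = 0.9422c
Difference: 1.376 - 0.9422 = 0.4338c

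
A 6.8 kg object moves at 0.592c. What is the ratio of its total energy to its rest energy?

E = γmc², E₀ = mc²
E/E₀ = γ = 1/√(1 - 0.592²) = 1.241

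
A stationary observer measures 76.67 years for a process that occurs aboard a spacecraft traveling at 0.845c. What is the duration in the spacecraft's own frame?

Dilated time Δt = 76.67 years
γ = 1/√(1 - 0.845²) = 1.870
Δt₀ = Δt/γ = 76.67/1.870 = 41.00 years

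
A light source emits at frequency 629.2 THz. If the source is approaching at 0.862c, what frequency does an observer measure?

β = v/c = 0.862
(1+β)/(1-β) = 1.862/0.138 = 13.49
Doppler factor = √(13.49) = 3.673
f_obs = 629.2 × 3.673 = 2311 THz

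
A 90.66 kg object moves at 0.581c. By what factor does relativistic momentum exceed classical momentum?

p_rel = γmv, p_class = mv
Ratio = γ = 1/√(1 - 0.581²) = 1.229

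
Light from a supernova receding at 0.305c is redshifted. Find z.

β = 0.305
(1+β)/(1-β) = 1.305/0.695 = 1.8777
√(1.8777) = 1.3703
z = 1.3703 - 1 = 0.3703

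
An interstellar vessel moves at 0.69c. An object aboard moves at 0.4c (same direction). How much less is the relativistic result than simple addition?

Classical: u' + v = 0.4 + 0.69 = 1.09c
Relativistic: u = (0.4 + 0.69)/(1 + 0.276) = 1.09/1.276 = 0.8542c
Difference: 1.09 - 0.8542 = 0.2358c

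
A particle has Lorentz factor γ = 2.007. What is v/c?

From γ = 1/√(1 - v²/c²):
1/γ² = 1/2.007² = 0.2483
v²/c² = 1 - 0.2483 = 0.7517
v/c = √(0.7517) = 0.8670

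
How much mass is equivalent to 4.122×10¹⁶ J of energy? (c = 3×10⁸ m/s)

From E = mc², we get m = E/c²
c² = (3×10⁸)² = 9×10¹⁶ m²/s²
m = 4.122×10¹⁶ / 9×10¹⁶ = 0.4580 kg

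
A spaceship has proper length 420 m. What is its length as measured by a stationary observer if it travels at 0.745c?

Proper length L₀ = 420 m
γ = 1/√(1 - 0.745²) = 1.499
L = L₀/γ = 420/1.499 = 280.2 m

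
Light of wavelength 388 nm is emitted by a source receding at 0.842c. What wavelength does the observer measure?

β = 0.842
Wavelength Doppler factor = √(1.842/0.158) = √(11.658) = 3.414
λ_obs = 388 × 3.414 = 1325 nm (redshift)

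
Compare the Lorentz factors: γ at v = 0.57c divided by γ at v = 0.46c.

γ₁ = 1/√(1 - 0.57²) = 1.217
γ₂ = 1/√(1 - 0.46²) = 1.126
γ₁/γ₂ = 1.217/1.126 = 1.081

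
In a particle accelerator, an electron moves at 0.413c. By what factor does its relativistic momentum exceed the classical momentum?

p_rel = γmv, p_class = mv
Ratio = γ = 1/√(1 - 0.413²)
= 1/√(0.829431) = 1.098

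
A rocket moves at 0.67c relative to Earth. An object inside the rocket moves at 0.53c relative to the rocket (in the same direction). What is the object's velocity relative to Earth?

u = (u' + v)/(1 + u'v/c²)
Numerator: 0.53 + 0.67 = 1.2
Denominator: 1 + 0.3551 = 1.3551
u = 1.2/1.3551 = 0.8855c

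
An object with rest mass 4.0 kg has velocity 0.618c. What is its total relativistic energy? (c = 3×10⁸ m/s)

γ = 1/√(1 - 0.618²) = 1.272
mc² = 4.0 × (3×10⁸)² = 3.600×10¹⁷ J
E = γmc² = 1.272 × 3.600×10¹⁷ = 4.579×10¹⁷ J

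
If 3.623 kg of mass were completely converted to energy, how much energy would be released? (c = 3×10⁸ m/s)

Using E = mc²:
c² = (3×10⁸)² = 9×10¹⁶ m²/s²
E = 3.623 × 9×10¹⁶ = 3.261×10¹⁷ J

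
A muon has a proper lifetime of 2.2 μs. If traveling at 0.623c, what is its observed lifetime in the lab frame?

Proper lifetime τ₀ = 2.2 μs
γ = 1/√(1 - 0.623²) = 1.27841
τ = γτ₀ = 1.27841 × 2.2 μs = 2.813 μs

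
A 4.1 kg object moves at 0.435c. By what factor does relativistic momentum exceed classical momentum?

p_rel = γmv, p_class = mv
Ratio = γ = 1/√(1 - 0.435²) = 1.111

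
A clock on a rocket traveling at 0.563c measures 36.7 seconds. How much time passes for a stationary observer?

Proper time Δt₀ = 36.7 seconds
γ = 1/√(1 - 0.563²) = 1.210
Δt = γΔt₀ = 1.210 × 36.7 = 44.41 seconds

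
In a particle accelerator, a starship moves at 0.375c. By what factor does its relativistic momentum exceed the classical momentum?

p_rel = γmv, p_class = mv
Ratio = γ = 1/√(1 - 0.375²)
= 1/√(0.859375) = 1.079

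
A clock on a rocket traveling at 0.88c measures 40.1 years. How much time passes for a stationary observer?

Proper time Δt₀ = 40.1 years
γ = 1/√(1 - 0.88²) = 2.1054
Δt = γΔt₀ = 2.1054 × 40.1 = 84.43 years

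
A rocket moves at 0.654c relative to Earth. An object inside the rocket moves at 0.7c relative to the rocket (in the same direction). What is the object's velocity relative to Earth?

u = (u' + v)/(1 + u'v/c²)
Numerator: 0.7 + 0.654 = 1.354
Denominator: 1 + 0.4578 = 1.4578
u = 1.354/1.4578 = 0.9288c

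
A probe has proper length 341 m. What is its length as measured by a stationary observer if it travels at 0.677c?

Proper length L₀ = 341 m
γ = 1/√(1 - 0.677²) = 1.3587
L = L₀/γ = 341/1.3587 = 251.0 m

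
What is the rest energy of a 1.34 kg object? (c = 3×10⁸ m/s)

c² = (3×10⁸)² = 9.000×10¹⁶ m²/s²
E₀ = mc² = 1.34 × 9.000×10¹⁶ = 1.206×10¹⁷ J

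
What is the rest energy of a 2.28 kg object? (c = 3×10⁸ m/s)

c² = (3×10⁸)² = 9.000×10¹⁶ m²/s²
E₀ = mc² = 2.28 × 9.000×10¹⁶ = 2.052×10¹⁷ J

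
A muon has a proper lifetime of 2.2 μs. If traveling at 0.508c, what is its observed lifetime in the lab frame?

Proper lifetime τ₀ = 2.2 μs
γ = 1/√(1 - 0.508²) = 1.161
τ = γτ₀ = 1.161 × 2.2 μs = 2.554 μs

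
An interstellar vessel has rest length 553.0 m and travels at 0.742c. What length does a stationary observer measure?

Proper length L₀ = 553.0 m
γ = 1/√(1 - 0.742²) = 1.4916
L = L₀/γ = 553.0/1.4916 = 370.7 m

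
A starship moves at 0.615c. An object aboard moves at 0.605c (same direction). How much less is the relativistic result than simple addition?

Classical: u' + v = 0.605 + 0.615 = 1.22c
Relativistic: u = (0.605 + 0.615)/(1 + 0.372075) = 1.22/1.372075 = 0.8892c
Difference: 1.22 - 0.8892 = 0.3308c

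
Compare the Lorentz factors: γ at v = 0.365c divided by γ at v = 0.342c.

γ₁ = 1/√(1 - 0.365²) = 1.074
γ₂ = 1/√(1 - 0.342²) = 1.064
γ₁/γ₂ = 1.074/1.064 = 1.009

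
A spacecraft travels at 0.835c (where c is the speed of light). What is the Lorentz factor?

v/c = 0.835, so (v/c)² = 0.697225
1 - (v/c)² = 0.302775
γ = 1/√(0.302775) = 1.817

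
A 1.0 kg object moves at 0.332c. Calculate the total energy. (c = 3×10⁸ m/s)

γ = 1/√(1 - 0.332²) = 1.0601
mc² = 1.0 × (3×10⁸)² = 9.000×10¹⁶ J
E = γmc² = 1.0601 × 9.000×10¹⁶ = 9.541×10¹⁶ J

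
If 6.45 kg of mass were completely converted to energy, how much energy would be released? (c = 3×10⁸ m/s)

Using E = mc²:
c² = (3×10⁸)² = 9×10¹⁶ m²/s²
E = 6.45 × 9×10¹⁶ = 5.805×10¹⁷ J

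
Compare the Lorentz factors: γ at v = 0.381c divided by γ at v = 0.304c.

γ₁ = 1/√(1 - 0.381²) = 1.082
γ₂ = 1/√(1 - 0.304²) = 1.050
γ₁/γ₂ = 1.082/1.050 = 1.030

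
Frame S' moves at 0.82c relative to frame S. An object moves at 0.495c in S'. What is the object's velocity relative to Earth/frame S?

u = (u' + v)/(1 + u'v/c²)
Numerator: 0.495 + 0.82 = 1.315
Denominator: 1 + 0.4059 = 1.4059
u = 1.315/1.4059 = 0.9353c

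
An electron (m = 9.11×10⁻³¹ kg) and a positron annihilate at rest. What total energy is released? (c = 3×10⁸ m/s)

Both particles have the same rest mass, so total mass = 2m
E = 2m·c² = 2 × 9.11×10⁻³¹ × (3×10⁸)²
= 2 × 9.11×10⁻³¹ × 9×10¹⁶
= 1.640×10⁻¹³ J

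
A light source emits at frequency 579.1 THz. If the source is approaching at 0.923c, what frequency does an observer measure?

β = v/c = 0.923
(1+β)/(1-β) = 1.923/0.077 = 24.97
Doppler factor = √(24.97) = 4.997
f_obs = 579.1 × 4.997 = 2894 THz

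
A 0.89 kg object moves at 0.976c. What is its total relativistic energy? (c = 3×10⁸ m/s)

γ = 1/√(1 - 0.976²) = 4.592
mc² = 0.89 × (3×10⁸)² = 8.010×10¹⁶ J
E = γmc² = 4.592 × 8.010×10¹⁶ = 3.678×10¹⁷ J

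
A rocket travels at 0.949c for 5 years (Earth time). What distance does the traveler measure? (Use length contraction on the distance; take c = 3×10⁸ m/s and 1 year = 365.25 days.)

Earth distance: d = v × t = 0.949c × 5 yr = 4.492×10¹⁶ m
γ = 3.172
d' = d/γ = 4.492×10¹⁶/3.172 = 1.416×10¹⁶ m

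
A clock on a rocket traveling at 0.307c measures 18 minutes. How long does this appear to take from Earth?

Proper time Δt₀ = 18 minutes
γ = 1/√(1 - 0.307²) = 1.0507
Δt = γΔt₀ = 1.0507 × 18 = 18.91 minutes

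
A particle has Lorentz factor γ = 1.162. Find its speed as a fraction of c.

From γ = 1/√(1 - v²/c²):
1/γ² = 1/1.162² = 0.7406
v²/c² = 1 - 0.7406 = 0.2594
v/c = √(0.2594) = 0.5093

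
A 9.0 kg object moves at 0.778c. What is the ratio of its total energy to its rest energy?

E = γmc², E₀ = mc²
E/E₀ = γ = 1/√(1 - 0.778²) = 1.592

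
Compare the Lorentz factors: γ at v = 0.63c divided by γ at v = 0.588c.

γ₁ = 1/√(1 - 0.63²) = 1.288
γ₂ = 1/√(1 - 0.588²) = 1.236
γ₁/γ₂ = 1.288/1.236 = 1.042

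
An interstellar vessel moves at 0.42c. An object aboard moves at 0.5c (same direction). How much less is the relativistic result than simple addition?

Classical: u' + v = 0.5 + 0.42 = 0.92c
Relativistic: u = (0.5 + 0.42)/(1 + 0.21) = 0.92/1.21 = 0.7603c
Difference: 0.92 - 0.7603 = 0.1597c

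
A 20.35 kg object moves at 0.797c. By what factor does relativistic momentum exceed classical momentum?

p_rel = γmv, p_class = mv
Ratio = γ = 1/√(1 - 0.797²) = 1.656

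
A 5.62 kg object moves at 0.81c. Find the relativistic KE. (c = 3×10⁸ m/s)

γ = 1/√(1 - 0.81²) = 1.7052
γ - 1 = 0.7052
KE = (γ-1)mc² = 0.7052 × 5.62 × (3×10⁸)² = 3.567×10¹⁷ J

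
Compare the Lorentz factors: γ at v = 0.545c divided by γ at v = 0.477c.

γ₁ = 1/√(1 - 0.545²) = 1.193
γ₂ = 1/√(1 - 0.477²) = 1.138
γ₁/γ₂ = 1.193/1.138 = 1.048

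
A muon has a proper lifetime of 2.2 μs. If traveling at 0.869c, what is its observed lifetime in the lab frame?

Proper lifetime τ₀ = 2.2 μs
γ = 1/√(1 - 0.869²) = 2.021
τ = γτ₀ = 2.021 × 2.2 μs = 4.446 μs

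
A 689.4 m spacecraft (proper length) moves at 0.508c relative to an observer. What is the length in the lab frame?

Proper length L₀ = 689.4 m
γ = 1/√(1 - 0.508²) = 1.161
L = L₀/γ = 689.4/1.161 = 593.8 m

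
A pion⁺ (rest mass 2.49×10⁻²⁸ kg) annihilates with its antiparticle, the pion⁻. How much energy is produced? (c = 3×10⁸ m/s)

Both particles have the same rest mass, so total mass = 2m
E = 2m·c² = 2 × 2.49×10⁻²⁸ × (3×10⁸)²
= 2 × 2.49×10⁻²⁸ × 9×10¹⁶
= 4.482×10⁻¹¹ J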